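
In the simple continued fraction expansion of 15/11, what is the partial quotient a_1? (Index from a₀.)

2

15 = 1·11 + 4   →  a_0 = 1
11 = 2·4 + 3   →  a_1 = 2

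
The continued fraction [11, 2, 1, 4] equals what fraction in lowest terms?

159/14

Using pₖ = aₖpₖ₋₁ + pₖ₋₂ and qₖ = aₖqₖ₋₁ + qₖ₋₂:
  k=0: a=11, p=11, q=1
  k=1: a=2, p=23, q=2
  k=2: a=1, p=34, q=3
  k=3: a=4, p=159, q=14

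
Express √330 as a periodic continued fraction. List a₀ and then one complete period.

a₀ = ⌊√330⌋ = 18.
With m₀=0, d₀=1 and mₖ₊₁ = dₖaₖ − mₖ, dₖ₊₁ = (n − mₖ₊₁²)/dₖ, aₖ₊₁ = ⌊(a₀+mₖ₊₁)/dₖ₊₁⌋:
  k=1: m=18, d=6, a=6
  k=2: m=18, d=1, a=36
d=1 and a=2a₀=36 at k=2, so the next step gives (m, d) = (18, 6) again — its k=1 value — and the period has length 2.

[18; 6, 36]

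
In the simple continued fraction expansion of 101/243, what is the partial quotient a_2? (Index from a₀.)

2

101 = 0·243 + 101   →  a_0 = 0
243 = 2·101 + 41   →  a_1 = 2
101 = 2·41 + 19   →  a_2 = 2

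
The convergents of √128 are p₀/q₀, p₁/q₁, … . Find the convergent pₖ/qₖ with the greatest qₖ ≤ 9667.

√128 = [11; 3, 5, 3, 22, …] (period length 4).
Convergents:
  p_0/q_0 = 11/1
  p_1/q_1 = 34/3
  p_2/q_2 = 181/16
  p_3/q_3 = 577/51
  p_4/q_4 = 12875/1138
  p_5/q_5 = 39202/3465
  p_6/q_6 = 208885/18463
q_5 = 3465 ≤ 9667 < 18463 = q_6, so the answer is 39202/3465.

39202/3465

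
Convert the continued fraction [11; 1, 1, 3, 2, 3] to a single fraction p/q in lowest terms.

636/55

Using pₖ = aₖpₖ₋₁ + pₖ₋₂ and qₖ = aₖqₖ₋₁ + qₖ₋₂:
  k=0: a=11, p=11, q=1
  k=1: a=1, p=12, q=1
  k=2: a=1, p=23, q=2
  k=3: a=3, p=81, q=7
  k=4: a=2, p=185, q=16
  k=5: a=3, p=636, q=55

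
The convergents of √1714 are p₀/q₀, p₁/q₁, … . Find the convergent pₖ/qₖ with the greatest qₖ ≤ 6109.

√1714 = [41; 2, 2, 82, …] (period length 3).
Convergents:
  p_0/q_0 = 41/1
  p_1/q_1 = 83/2
  p_2/q_2 = 207/5
  p_3/q_3 = 17057/412
  p_4/q_4 = 34321/829
  p_5/q_5 = 85699/2070
  p_6/q_6 = 7061639/170569
q_5 = 2070 ≤ 6109 < 170569 = q_6, so the answer is 85699/2070.

85699/2070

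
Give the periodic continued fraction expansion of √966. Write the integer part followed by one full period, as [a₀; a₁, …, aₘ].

a₀ = ⌊√966⌋ = 31.
With m₀=0, d₀=1 and mₖ₊₁ = dₖaₖ − mₖ, dₖ₊₁ = (n − mₖ₊₁²)/dₖ, aₖ₊₁ = ⌊(a₀+mₖ₊₁)/dₖ₊₁⌋:
  k=1: m=31, d=5, a=12
  k=2: m=29, d=25, a=2
  k=3: m=21, d=21, a=2
  k=4: m=21, d=25, a=2
  k=5: m=29, d=5, a=12
  k=6: m=31, d=1, a=62
d=1 and a=2a₀=62 at k=6, so the next step gives (m, d) = (31, 5) again — its k=1 value — and the period has length 6.

[31; 12, 2, 2, 2, 12, 62]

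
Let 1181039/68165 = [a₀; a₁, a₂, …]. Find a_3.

5

1181039 = 17·68165 + 22234   →  a_0 = 17
68165 = 3·22234 + 1463   →  a_1 = 3
22234 = 15·1463 + 289   →  a_2 = 15
1463 = 5·289 + 18   →  a_3 = 5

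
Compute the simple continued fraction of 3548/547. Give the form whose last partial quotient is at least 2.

[6; 2, 17, 1, 2, 1, 3]

3548 = 6·547 + 266
547 = 2·266 + 15
266 = 17·15 + 11
15 = 1·11 + 4
11 = 2·4 + 3
4 = 1·3 + 1
3 = 3·1 + 0  (stop)
So 3548/547 = [6; 2, 17, 1, 2, 1, 3].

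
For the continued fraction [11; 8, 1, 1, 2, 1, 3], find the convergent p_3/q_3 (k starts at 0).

Using pₖ = aₖpₖ₋₁ + pₖ₋₂, qₖ = aₖqₖ₋₁ + qₖ₋₂ (with p₋₁=1, p₋₂=0, q₋₁=0, q₋₂=1):
  k=0: a=11, p=11, q=1
  k=1: a=8, p=89, q=8
  k=2: a=1, p=100, q=9
  k=3: a=1, p=189, q=17

189/17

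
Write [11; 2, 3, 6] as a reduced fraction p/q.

503/44

Fold from the inside: start with 6/1.
  3 + 1/6 = 19/6
  2 + 6/19 = 44/19
  11 + 19/44 = 503/44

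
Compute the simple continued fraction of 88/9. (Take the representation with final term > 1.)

88 = 9*9 + 7
9 = 1*7 + 2
7 = 3*2 + 1
2 = 2*1 + 0  (stop)
So 88/9 = [9; 1, 3, 2].

[9; 1, 3, 2]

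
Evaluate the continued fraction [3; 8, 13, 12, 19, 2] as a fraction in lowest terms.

155135/49662

Fold from the inside: start with 2/1.
  19 + 1/2 = 39/2
  12 + 2/39 = 470/39
  13 + 39/470 = 6149/470
  8 + 470/6149 = 49662/6149
  3 + 6149/49662 = 155135/49662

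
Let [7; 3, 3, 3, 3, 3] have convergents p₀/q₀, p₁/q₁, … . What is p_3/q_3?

Using pₖ = aₖpₖ₋₁ + pₖ₋₂, qₖ = aₖqₖ₋₁ + qₖ₋₂ (with p₋₁=1, p₋₂=0, q₋₁=0, q₋₂=1):
  k=0: a=7, p=7, q=1
  k=1: a=3, p=22, q=3
  k=2: a=3, p=73, q=10
  k=3: a=3, p=241, q=33

241/33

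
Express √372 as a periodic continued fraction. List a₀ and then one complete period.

a₀ = ⌊√372⌋ = 19.
With m₀=0, d₀=1 and mₖ₊₁ = dₖaₖ − mₖ, dₖ₊₁ = (n − mₖ₊₁²)/dₖ, aₖ₊₁ = ⌊(a₀+mₖ₊₁)/dₖ₊₁⌋:
  k=1: m=19, d=11, a=3
  k=2: m=14, d=16, a=2
  k=3: m=18, d=3, a=12
  k=4: m=18, d=16, a=2
  k=5: m=14, d=11, a=3
  k=6: m=19, d=1, a=38
d=1 and a=2a₀=38 at k=6, so the next step gives (m, d) = (19, 11) again — its k=1 value — and the period has length 6.

[19; 3, 2, 12, 2, 3, 38]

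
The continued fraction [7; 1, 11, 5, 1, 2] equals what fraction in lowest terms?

Fold from the inside: start with 2/1.
  1 + 1/2 = 3/2
  5 + 2/3 = 17/3
  11 + 3/17 = 190/17
  1 + 17/190 = 207/190
  7 + 190/207 = 1639/207

1639/207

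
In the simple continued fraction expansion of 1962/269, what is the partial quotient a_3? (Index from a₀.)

1962 = 7·269 + 79   →  a_0 = 7
269 = 3·79 + 32   →  a_1 = 3
79 = 2·32 + 15   →  a_2 = 2
32 = 2·15 + 2   →  a_3 = 2

2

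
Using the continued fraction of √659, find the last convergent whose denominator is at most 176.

3979/155

√659 = [25; 1, 2, 25, 2, 1, 50, …] (period length 6).
Convergents:
  p_0/q_0 = 25/1
  p_1/q_1 = 26/1
  p_2/q_2 = 77/3
  p_3/q_3 = 1951/76
  p_4/q_4 = 3979/155
  p_5/q_5 = 5930/231
q_4 = 155 ≤ 176 < 231 = q_5, so the answer is 3979/155.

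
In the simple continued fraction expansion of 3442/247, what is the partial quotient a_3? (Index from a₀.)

2

3442 = 13·247 + 231   →  a_0 = 13
247 = 1·231 + 16   →  a_1 = 1
231 = 14·16 + 7   →  a_2 = 14
16 = 2·7 + 2   →  a_3 = 2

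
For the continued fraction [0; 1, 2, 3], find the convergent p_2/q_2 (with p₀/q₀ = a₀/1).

Using pₖ = aₖpₖ₋₁ + pₖ₋₂, qₖ = aₖqₖ₋₁ + qₖ₋₂ (with p₋₁=1, p₋₂=0, q₋₁=0, q₋₂=1):
  k=0: a=0, p=0, q=1
  k=1: a=1, p=1, q=1
  k=2: a=2, p=2, q=3

2/3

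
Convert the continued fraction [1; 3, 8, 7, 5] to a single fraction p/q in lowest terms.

Using pₖ = aₖpₖ₋₁ + pₖ₋₂ and qₖ = aₖqₖ₋₁ + qₖ₋₂:
  k=0: a=1, p=1, q=1
  k=1: a=3, p=4, q=3
  k=2: a=8, p=33, q=25
  k=3: a=7, p=235, q=178
  k=4: a=5, p=1208, q=915

1208/915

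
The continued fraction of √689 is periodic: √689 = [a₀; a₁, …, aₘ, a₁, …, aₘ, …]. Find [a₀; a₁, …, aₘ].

a₀ = ⌊√689⌋ = 26.
With m₀=0, d₀=1 and mₖ₊₁ = dₖaₖ − mₖ, dₖ₊₁ = (n − mₖ₊₁²)/dₖ, aₖ₊₁ = ⌊(a₀+mₖ₊₁)/dₖ₊₁⌋:
  k=1: m=26, d=13, a=4
  k=2: m=26, d=1, a=52
d=1 and a=2a₀=52 at k=2, so the next step gives (m, d) = (26, 13) again — its k=1 value — and the period has length 2.

[26; 4, 52]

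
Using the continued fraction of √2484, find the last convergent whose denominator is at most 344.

7775/156

√2484 = [49; 1, 5, 4, 5, 1, 98, …] (period length 6).
Convergents:
  p_0/q_0 = 49/1
  p_1/q_1 = 50/1
  p_2/q_2 = 299/6
  p_3/q_3 = 1246/25
  p_4/q_4 = 6529/131
  p_5/q_5 = 7775/156
  p_6/q_6 = 768479/15419
q_5 = 156 ≤ 344 < 15419 = q_6, so the answer is 7775/156.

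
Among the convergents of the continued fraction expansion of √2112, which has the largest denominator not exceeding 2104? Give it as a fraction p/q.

96141/2092

√2112 = [45; 1, 21, 1, 90, …] (period length 4).
Convergents:
  p_0/q_0 = 45/1
  p_1/q_1 = 46/1
  p_2/q_2 = 1011/22
  p_3/q_3 = 1057/23
  p_4/q_4 = 96141/2092
  p_5/q_5 = 97198/2115
q_4 = 2092 ≤ 2104 < 2115 = q_5, so the answer is 96141/2092.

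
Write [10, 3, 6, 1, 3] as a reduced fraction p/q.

Using pₖ = aₖpₖ₋₁ + pₖ₋₂ and qₖ = aₖqₖ₋₁ + qₖ₋₂:
  k=0: a=10, p=10, q=1
  k=1: a=3, p=31, q=3
  k=2: a=6, p=196, q=19
  k=3: a=1, p=227, q=22
  k=4: a=3, p=877, q=85

877/85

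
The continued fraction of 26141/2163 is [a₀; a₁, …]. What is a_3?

2

26141 = 12·2163 + 185   →  a_0 = 12
2163 = 11·185 + 128   →  a_1 = 11
185 = 1·128 + 57   →  a_2 = 1
128 = 2·57 + 14   →  a_3 = 2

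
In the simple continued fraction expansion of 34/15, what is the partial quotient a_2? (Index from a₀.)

34 = 2·15 + 4   →  a_0 = 2
15 = 3·4 + 3   →  a_1 = 3
4 = 1·3 + 1   →  a_2 = 1

1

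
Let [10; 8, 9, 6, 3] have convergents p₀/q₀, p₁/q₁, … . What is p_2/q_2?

739/73

Using pₖ = aₖpₖ₋₁ + pₖ₋₂, qₖ = aₖqₖ₋₁ + qₖ₋₂ (with p₋₁=1, p₋₂=0, q₋₁=0, q₋₂=1):
  k=0: a=10, p=10, q=1
  k=1: a=8, p=81, q=8
  k=2: a=9, p=739, q=73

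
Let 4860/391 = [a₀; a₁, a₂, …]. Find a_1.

2

4860 = 12·391 + 168   →  a_0 = 12
391 = 2·168 + 55   →  a_1 = 2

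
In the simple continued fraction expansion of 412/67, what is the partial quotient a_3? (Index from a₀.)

2

412 = 6·67 + 10   →  a_0 = 6
67 = 6·10 + 7   →  a_1 = 6
10 = 1·7 + 3   →  a_2 = 1
7 = 2·3 + 1   →  a_3 = 2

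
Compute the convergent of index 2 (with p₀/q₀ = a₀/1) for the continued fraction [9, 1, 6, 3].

69/7

Using pₖ = aₖpₖ₋₁ + pₖ₋₂, qₖ = aₖqₖ₋₁ + qₖ₋₂ (with p₋₁=1, p₋₂=0, q₋₁=0, q₋₂=1):
  k=0: a=9, p=9, q=1
  k=1: a=1, p=10, q=1
  k=2: a=6, p=69, q=7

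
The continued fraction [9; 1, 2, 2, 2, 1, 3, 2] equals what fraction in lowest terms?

Using pₖ = aₖpₖ₋₁ + pₖ₋₂ and qₖ = aₖqₖ₋₁ + qₖ₋₂:
  k=0: a=9, p=9, q=1
  k=1: a=1, p=10, q=1
  k=2: a=2, p=29, q=3
  k=3: a=2, p=68, q=7
  k=4: a=2, p=165, q=17
  k=5: a=1, p=233, q=24
  k=6: a=3, p=864, q=89
  k=7: a=2, p=1961, q=202

1961/202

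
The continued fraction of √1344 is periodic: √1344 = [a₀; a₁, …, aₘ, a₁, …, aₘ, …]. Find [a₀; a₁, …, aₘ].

[36; 1, 1, 1, 17, 1, 1, 1, 72]

a₀ = ⌊√1344⌋ = 36.
With m₀=0, d₀=1 and mₖ₊₁ = dₖaₖ − mₖ, dₖ₊₁ = (n − mₖ₊₁²)/dₖ, aₖ₊₁ = ⌊(a₀+mₖ₊₁)/dₖ₊₁⌋:
  k=1: m=36, d=48, a=1
  k=2: m=12, d=25, a=1
  k=3: m=13, d=47, a=1
  k=4: m=34, d=4, a=17
  k=5: m=34, d=47, a=1
  k=6: m=13, d=25, a=1
  k=7: m=12, d=48, a=1
  k=8: m=36, d=1, a=72
d=1 and a=2a₀=72 at k=8, so the next step gives (m, d) = (36, 48) again — its k=1 value — and the period has length 8.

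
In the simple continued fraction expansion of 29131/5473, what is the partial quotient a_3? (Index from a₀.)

10

29131 = 5·5473 + 1766   →  a_0 = 5
5473 = 3·1766 + 175   →  a_1 = 3
1766 = 10·175 + 16   →  a_2 = 10
175 = 10·16 + 15   →  a_3 = 10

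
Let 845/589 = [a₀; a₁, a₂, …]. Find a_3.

3

845 = 1·589 + 256   →  a_0 = 1
589 = 2·256 + 77   →  a_1 = 2
256 = 3·77 + 25   →  a_2 = 3
77 = 3·25 + 2   →  a_3 = 3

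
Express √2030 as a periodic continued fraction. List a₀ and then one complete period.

a₀ = ⌊√2030⌋ = 45.
With m₀=0, d₀=1 and mₖ₊₁ = dₖaₖ − mₖ, dₖ₊₁ = (n − mₖ₊₁²)/dₖ, aₖ₊₁ = ⌊(a₀+mₖ₊₁)/dₖ₊₁⌋:
  k=1: m=45, d=5, a=18
  k=2: m=45, d=1, a=90
d=1 and a=2a₀=90 at k=2, so the next step gives (m, d) = (45, 5) again — its k=1 value — and the period has length 2.

[45; 18, 90]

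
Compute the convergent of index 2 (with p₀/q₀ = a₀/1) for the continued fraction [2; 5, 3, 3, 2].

Using pₖ = aₖpₖ₋₁ + pₖ₋₂, qₖ = aₖqₖ₋₁ + qₖ₋₂ (with p₋₁=1, p₋₂=0, q₋₁=0, q₋₂=1):
  k=0: a=2, p=2, q=1
  k=1: a=5, p=11, q=5
  k=2: a=3, p=35, q=16

35/16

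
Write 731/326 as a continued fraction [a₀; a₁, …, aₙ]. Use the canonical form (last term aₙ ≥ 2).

731 = 2·326 + 79
326 = 4·79 + 10
79 = 7·10 + 9
10 = 1·9 + 1
9 = 9·1 + 0  (stop)
So 731/326 = [2; 4, 7, 1, 9].

[2; 4, 7, 1, 9]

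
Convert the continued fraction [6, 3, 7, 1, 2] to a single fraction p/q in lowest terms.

455/72

Fold from the inside: start with 2/1.
  1 + 1/2 = 3/2
  7 + 2/3 = 23/3
  3 + 3/23 = 72/23
  6 + 23/72 = 455/72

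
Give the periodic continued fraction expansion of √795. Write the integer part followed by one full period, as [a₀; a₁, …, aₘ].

[28; 5, 9, 5, 56]

a₀ = ⌊√795⌋ = 28.
With m₀=0, d₀=1 and mₖ₊₁ = dₖaₖ − mₖ, dₖ₊₁ = (n − mₖ₊₁²)/dₖ, aₖ₊₁ = ⌊(a₀+mₖ₊₁)/dₖ₊₁⌋:
  k=1: m=28, d=11, a=5
  k=2: m=27, d=6, a=9
  k=3: m=27, d=11, a=5
  k=4: m=28, d=1, a=56
d=1 and a=2a₀=56 at k=4, so the next step gives (m, d) = (28, 11) again — its k=1 value — and the period has length 4.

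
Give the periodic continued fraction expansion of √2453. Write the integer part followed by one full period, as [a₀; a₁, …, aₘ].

a₀ = ⌊√2453⌋ = 49.

[49; 1, 1, 8, 1, 1, 98]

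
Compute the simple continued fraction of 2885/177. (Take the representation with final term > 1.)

2885 = 16*177 + 53
177 = 3*53 + 18
53 = 2*18 + 17
18 = 1*17 + 1
17 = 17*1 + 0  (stop)
So 2885/177 = [16; 3, 2, 1, 17].

[16; 3, 2, 1, 17]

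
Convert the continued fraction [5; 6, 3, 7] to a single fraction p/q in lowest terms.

Using pₖ = aₖpₖ₋₁ + pₖ₋₂ and qₖ = aₖqₖ₋₁ + qₖ₋₂:
  k=0: a=5, p=5, q=1
  k=1: a=6, p=31, q=6
  k=2: a=3, p=98, q=19
  k=3: a=7, p=717, q=139

717/139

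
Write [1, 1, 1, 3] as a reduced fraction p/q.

Using pₖ = aₖpₖ₋₁ + pₖ₋₂ and qₖ = aₖqₖ₋₁ + qₖ₋₂:
  k=0: a=1, p=1, q=1
  k=1: a=1, p=2, q=1
  k=2: a=1, p=3, q=2
  k=3: a=3, p=11, q=7

11/7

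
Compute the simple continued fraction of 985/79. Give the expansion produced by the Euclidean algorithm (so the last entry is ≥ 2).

985 = 12·79 + 37
79 = 2·37 + 5
37 = 7·5 + 2
5 = 2·2 + 1
2 = 2·1 + 0  (stop)
So 985/79 = [12; 2, 7, 2, 2].

[12; 2, 7, 2, 2]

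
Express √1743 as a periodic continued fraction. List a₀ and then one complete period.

[41; 1, 2, 1, 82]

a₀ = ⌊√1743⌋ = 41.
With m₀=0, d₀=1 and mₖ₊₁ = dₖaₖ − mₖ, dₖ₊₁ = (n − mₖ₊₁²)/dₖ, aₖ₊₁ = ⌊(a₀+mₖ₊₁)/dₖ₊₁⌋:
  k=1: m=41, d=62, a=1
  k=2: m=21, d=21, a=2
  k=3: m=21, d=62, a=1
  k=4: m=41, d=1, a=82
d=1 and a=2a₀=82 at k=4, so the next step gives (m, d) = (41, 62) again — its k=1 value — and the period has length 4.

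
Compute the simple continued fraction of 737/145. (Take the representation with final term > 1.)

737 = 5×145 + 12
145 = 12×12 + 1
12 = 12×1 + 0  (stop)
So 737/145 = [5; 12, 12].

[5; 12, 12]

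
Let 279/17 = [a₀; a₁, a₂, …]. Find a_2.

2

279 = 16·17 + 7   →  a_0 = 16
17 = 2·7 + 3   →  a_1 = 2
7 = 2·3 + 1   →  a_2 = 2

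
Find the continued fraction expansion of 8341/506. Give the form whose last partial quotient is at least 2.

[16; 2, 15, 3, 5]

8341 = 16×506 + 245
506 = 2×245 + 16
245 = 15×16 + 5
16 = 3×5 + 1
5 = 5×1 + 0  (stop)
So 8341/506 = [16; 2, 15, 3, 5].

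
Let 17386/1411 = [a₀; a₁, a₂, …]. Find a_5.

3

17386 = 12·1411 + 454   →  a_0 = 12
1411 = 3·454 + 49   →  a_1 = 3
454 = 9·49 + 13   →  a_2 = 9
49 = 3·13 + 10   →  a_3 = 3
13 = 1·10 + 3   →  a_4 = 1
10 = 3·3 + 1   →  a_5 = 3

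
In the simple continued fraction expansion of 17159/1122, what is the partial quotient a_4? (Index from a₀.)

17159 = 15·1122 + 329   →  a_0 = 15
1122 = 3·329 + 135   →  a_1 = 3
329 = 2·135 + 59   →  a_2 = 2
135 = 2·59 + 17   →  a_3 = 2
59 = 3·17 + 8   →  a_4 = 3

3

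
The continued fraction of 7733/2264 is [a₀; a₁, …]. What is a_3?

7733 = 3·2264 + 941   →  a_0 = 3
2264 = 2·941 + 382   →  a_1 = 2
941 = 2·382 + 177   →  a_2 = 2
382 = 2·177 + 28   →  a_3 = 2

2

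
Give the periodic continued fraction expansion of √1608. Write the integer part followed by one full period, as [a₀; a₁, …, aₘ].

[40; 10, 80]

a₀ = ⌊√1608⌋ = 40.
With m₀=0, d₀=1 and mₖ₊₁ = dₖaₖ − mₖ, dₖ₊₁ = (n − mₖ₊₁²)/dₖ, aₖ₊₁ = ⌊(a₀+mₖ₊₁)/dₖ₊₁⌋:
  k=1: m=40, d=8, a=10
  k=2: m=40, d=1, a=80
d=1 and a=2a₀=80 at k=2, so the next step gives (m, d) = (40, 8) again — its k=1 value — and the period has length 2.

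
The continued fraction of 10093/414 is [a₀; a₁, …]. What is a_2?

10093 = 24·414 + 157   →  a_0 = 24
414 = 2·157 + 100   →  a_1 = 2
157 = 1·100 + 57   →  a_2 = 1

1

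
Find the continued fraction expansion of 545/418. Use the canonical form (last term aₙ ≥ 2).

[1; 3, 3, 2, 3, 5]

545 = 1×418 + 127
418 = 3×127 + 37
127 = 3×37 + 16
37 = 2×16 + 5
16 = 3×5 + 1
5 = 5×1 + 0  (stop)
So 545/418 = [1; 3, 3, 2, 3, 5].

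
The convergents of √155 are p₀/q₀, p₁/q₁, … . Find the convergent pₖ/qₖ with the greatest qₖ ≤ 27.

√155 = [12; 2, 4, 2, 24, …] (period length 4).
Convergents:
  p_0/q_0 = 12/1
  p_1/q_1 = 25/2
  p_2/q_2 = 112/9
  p_3/q_3 = 249/20
  p_4/q_4 = 6088/489
q_3 = 20 ≤ 27 < 489 = q_4, so the answer is 249/20.

249/20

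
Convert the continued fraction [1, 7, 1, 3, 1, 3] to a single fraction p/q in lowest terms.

Fold from the inside: start with 3/1.
  1 + 1/3 = 4/3
  3 + 3/4 = 15/4
  1 + 4/15 = 19/15
  7 + 15/19 = 148/19
  1 + 19/148 = 167/148

167/148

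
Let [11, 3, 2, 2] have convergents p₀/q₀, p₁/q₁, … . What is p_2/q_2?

Using pₖ = aₖpₖ₋₁ + pₖ₋₂, qₖ = aₖqₖ₋₁ + qₖ₋₂ (with p₋₁=1, p₋₂=0, q₋₁=0, q₋₂=1):
  k=0: a=11, p=11, q=1
  k=1: a=3, p=34, q=3
  k=2: a=2, p=79, q=7

79/7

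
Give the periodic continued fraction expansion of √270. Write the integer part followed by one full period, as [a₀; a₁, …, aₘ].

a₀ = ⌊√270⌋ = 16.

[16; 2, 3, 6, 3, 2, 32]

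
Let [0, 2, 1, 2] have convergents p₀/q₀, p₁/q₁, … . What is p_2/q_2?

1/3

Using pₖ = aₖpₖ₋₁ + pₖ₋₂, qₖ = aₖqₖ₋₁ + qₖ₋₂ (with p₋₁=1, p₋₂=0, q₋₁=0, q₋₂=1):
  k=0: a=0, p=0, q=1
  k=1: a=2, p=1, q=2
  k=2: a=1, p=1, q=3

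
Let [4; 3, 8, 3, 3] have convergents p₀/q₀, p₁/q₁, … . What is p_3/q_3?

Using pₖ = aₖpₖ₋₁ + pₖ₋₂, qₖ = aₖqₖ₋₁ + qₖ₋₂ (with p₋₁=1, p₋₂=0, q₋₁=0, q₋₂=1):
  k=0: a=4, p=4, q=1
  k=1: a=3, p=13, q=3
  k=2: a=8, p=108, q=25
  k=3: a=3, p=337, q=78

337/78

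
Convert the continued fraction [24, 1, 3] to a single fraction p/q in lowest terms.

99/4

Using pₖ = aₖpₖ₋₁ + pₖ₋₂ and qₖ = aₖqₖ₋₁ + qₖ₋₂:
  k=0: a=24, p=24, q=1
  k=1: a=1, p=25, q=1
  k=2: a=3, p=99, q=4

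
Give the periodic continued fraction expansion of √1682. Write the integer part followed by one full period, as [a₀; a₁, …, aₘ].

[41; 82]

a₀ = ⌊√1682⌋ = 41.
With m₀=0, d₀=1 and mₖ₊₁ = dₖaₖ − mₖ, dₖ₊₁ = (n − mₖ₊₁²)/dₖ, aₖ₊₁ = ⌊(a₀+mₖ₊₁)/dₖ₊₁⌋:
  k=1: m=41, d=1, a=82
d=1 and a=2a₀=82 at k=1, so the next step gives (m, d) = (41, 1) again — its k=1 value — and the period has length 1.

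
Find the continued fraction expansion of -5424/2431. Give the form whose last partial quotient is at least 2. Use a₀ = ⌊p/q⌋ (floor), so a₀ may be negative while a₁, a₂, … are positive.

[-3; 1, 3, 3, 14, 13]

-5424 = -3*2431 + 1869
2431 = 1*1869 + 562
1869 = 3*562 + 183
562 = 3*183 + 13
183 = 14*13 + 1
13 = 13*1 + 0  (stop)
So -5424/2431 = [-3; 1, 3, 3, 14, 13].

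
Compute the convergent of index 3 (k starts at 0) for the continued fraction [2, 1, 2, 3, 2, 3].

27/10

Using pₖ = aₖpₖ₋₁ + pₖ₋₂, qₖ = aₖqₖ₋₁ + qₖ₋₂ (with p₋₁=1, p₋₂=0, q₋₁=0, q₋₂=1):
  k=0: a=2, p=2, q=1
  k=1: a=1, p=3, q=1
  k=2: a=2, p=8, q=3
  k=3: a=3, p=27, q=10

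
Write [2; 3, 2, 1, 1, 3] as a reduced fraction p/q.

140/61

Fold from the inside: start with 3/1.
  1 + 1/3 = 4/3
  1 + 3/4 = 7/4
  2 + 4/7 = 18/7
  3 + 7/18 = 61/18
  2 + 18/61 = 140/61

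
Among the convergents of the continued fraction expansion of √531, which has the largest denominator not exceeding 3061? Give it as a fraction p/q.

24403/1059

√531 = [23; 23, 46, …] (period length 2).
Convergents:
  p_0/q_0 = 23/1
  p_1/q_1 = 530/23
  p_2/q_2 = 24403/1059
  p_3/q_3 = 561799/24380
q_2 = 1059 ≤ 3061 < 24380 = q_3, so the answer is 24403/1059.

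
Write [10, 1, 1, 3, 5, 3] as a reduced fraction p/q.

1247/118

Using pₖ = aₖpₖ₋₁ + pₖ₋₂ and qₖ = aₖqₖ₋₁ + qₖ₋₂:
  k=0: a=10, p=10, q=1
  k=1: a=1, p=11, q=1
  k=2: a=1, p=21, q=2
  k=3: a=3, p=74, q=7
  k=4: a=5, p=391, q=37
  k=5: a=3, p=1247, q=118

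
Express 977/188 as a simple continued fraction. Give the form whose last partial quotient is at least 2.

977 = 5·188 + 37
188 = 5·37 + 3
37 = 12·3 + 1
3 = 3·1 + 0  (stop)
So 977/188 = [5; 5, 12, 3].

[5; 5, 12, 3]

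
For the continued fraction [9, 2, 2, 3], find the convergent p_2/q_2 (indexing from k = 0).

47/5

Using pₖ = aₖpₖ₋₁ + pₖ₋₂, qₖ = aₖqₖ₋₁ + qₖ₋₂ (with p₋₁=1, p₋₂=0, q₋₁=0, q₋₂=1):
  k=0: a=9, p=9, q=1
  k=1: a=2, p=19, q=2
  k=2: a=2, p=47, q=5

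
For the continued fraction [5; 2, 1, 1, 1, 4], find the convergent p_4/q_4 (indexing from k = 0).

Using pₖ = aₖpₖ₋₁ + pₖ₋₂, qₖ = aₖqₖ₋₁ + qₖ₋₂ (with p₋₁=1, p₋₂=0, q₋₁=0, q₋₂=1):
  k=0: a=5, p=5, q=1
  k=1: a=2, p=11, q=2
  k=2: a=1, p=16, q=3
  k=3: a=1, p=27, q=5
  k=4: a=1, p=43, q=8

43/8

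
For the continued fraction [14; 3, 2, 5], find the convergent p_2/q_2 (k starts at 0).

100/7

Using pₖ = aₖpₖ₋₁ + pₖ₋₂, qₖ = aₖqₖ₋₁ + qₖ₋₂ (with p₋₁=1, p₋₂=0, q₋₁=0, q₋₂=1):
  k=0: a=14, p=14, q=1
  k=1: a=3, p=43, q=3
  k=2: a=2, p=100, q=7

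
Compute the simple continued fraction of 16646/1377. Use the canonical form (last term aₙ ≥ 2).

[12; 11, 3, 2, 17]

16646 = 12·1377 + 122
1377 = 11·122 + 35
122 = 3·35 + 17
35 = 2·17 + 1
17 = 17·1 + 0  (stop)
So 16646/1377 = [12; 11, 3, 2, 17].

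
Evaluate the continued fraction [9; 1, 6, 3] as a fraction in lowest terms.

Using pₖ = aₖpₖ₋₁ + pₖ₋₂ and qₖ = aₖqₖ₋₁ + qₖ₋₂:
  k=0: a=9, p=9, q=1
  k=1: a=1, p=10, q=1
  k=2: a=6, p=69, q=7
  k=3: a=3, p=217, q=22

217/22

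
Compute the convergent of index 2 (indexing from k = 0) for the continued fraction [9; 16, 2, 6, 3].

Using pₖ = aₖpₖ₋₁ + pₖ₋₂, qₖ = aₖqₖ₋₁ + qₖ₋₂ (with p₋₁=1, p₋₂=0, q₋₁=0, q₋₂=1):
  k=0: a=9, p=9, q=1
  k=1: a=16, p=145, q=16
  k=2: a=2, p=299, q=33

299/33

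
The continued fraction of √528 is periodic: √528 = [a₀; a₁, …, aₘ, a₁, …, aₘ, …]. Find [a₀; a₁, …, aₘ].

[22; 1, 44]

a₀ = ⌊√528⌋ = 22.
With m₀=0, d₀=1 and mₖ₊₁ = dₖaₖ − mₖ, dₖ₊₁ = (n − mₖ₊₁²)/dₖ, aₖ₊₁ = ⌊(a₀+mₖ₊₁)/dₖ₊₁⌋:
  k=1: m=22, d=44, a=1
  k=2: m=22, d=1, a=44
d=1 and a=2a₀=44 at k=2, so the next step gives (m, d) = (22, 44) again — its k=1 value — and the period has length 2.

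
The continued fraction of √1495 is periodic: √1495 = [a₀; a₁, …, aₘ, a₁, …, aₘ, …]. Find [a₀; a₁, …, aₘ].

[38; 1, 1, 1, 76]

a₀ = ⌊√1495⌋ = 38.
With m₀=0, d₀=1 and mₖ₊₁ = dₖaₖ − mₖ, dₖ₊₁ = (n − mₖ₊₁²)/dₖ, aₖ₊₁ = ⌊(a₀+mₖ₊₁)/dₖ₊₁⌋:
  k=1: m=38, d=51, a=1
  k=2: m=13, d=26, a=1
  k=3: m=13, d=51, a=1
  k=4: m=38, d=1, a=76
d=1 and a=2a₀=76 at k=4, so the next step gives (m, d) = (38, 51) again — its k=1 value — and the period has length 4.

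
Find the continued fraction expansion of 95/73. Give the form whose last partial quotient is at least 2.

95 = 1×73 + 22
73 = 3×22 + 7
22 = 3×7 + 1
7 = 7×1 + 0  (stop)
So 95/73 = [1; 3, 3, 7].

[1; 3, 3, 7]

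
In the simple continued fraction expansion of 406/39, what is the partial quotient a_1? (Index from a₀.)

406 = 10·39 + 16   →  a_0 = 10
39 = 2·16 + 7   →  a_1 = 2

2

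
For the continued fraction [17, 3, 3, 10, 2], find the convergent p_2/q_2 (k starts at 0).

173/10

Using pₖ = aₖpₖ₋₁ + pₖ₋₂, qₖ = aₖqₖ₋₁ + qₖ₋₂ (with p₋₁=1, p₋₂=0, q₋₁=0, q₋₂=1):
  k=0: a=17, p=17, q=1
  k=1: a=3, p=52, q=3
  k=2: a=3, p=173, q=10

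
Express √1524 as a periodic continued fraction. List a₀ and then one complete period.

a₀ = ⌊√1524⌋ = 39.
With m₀=0, d₀=1 and mₖ₊₁ = dₖaₖ − mₖ, dₖ₊₁ = (n − mₖ₊₁²)/dₖ, aₖ₊₁ = ⌊(a₀+mₖ₊₁)/dₖ₊₁⌋:
  k=1: m=39, d=3, a=26
  k=2: m=39, d=1, a=78
d=1 and a=2a₀=78 at k=2, so the next step gives (m, d) = (39, 3) again — its k=1 value — and the period has length 2.

[39; 26, 78]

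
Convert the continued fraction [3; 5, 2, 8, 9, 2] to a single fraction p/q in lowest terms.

5694/1789

Using pₖ = aₖpₖ₋₁ + pₖ₋₂ and qₖ = aₖqₖ₋₁ + qₖ₋₂:
  k=0: a=3, p=3, q=1
  k=1: a=5, p=16, q=5
  k=2: a=2, p=35, q=11
  k=3: a=8, p=296, q=93
  k=4: a=9, p=2699, q=848
  k=5: a=2, p=5694, q=1789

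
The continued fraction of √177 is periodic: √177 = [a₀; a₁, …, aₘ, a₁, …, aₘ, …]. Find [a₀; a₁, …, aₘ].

[13; 3, 3, 2, 8, 2, 3, 3, 26]

a₀ = ⌊√177⌋ = 13.
With m₀=0, d₀=1 and mₖ₊₁ = dₖaₖ − mₖ, dₖ₊₁ = (n − mₖ₊₁²)/dₖ, aₖ₊₁ = ⌊(a₀+mₖ₊₁)/dₖ₊₁⌋:
  k=1: m=13, d=8, a=3
  k=2: m=11, d=7, a=3
  k=3: m=10, d=11, a=2
  k=4: m=12, d=3, a=8
  k=5: m=12, d=11, a=2
  k=6: m=10, d=7, a=3
  k=7: m=11, d=8, a=3
  k=8: m=13, d=1, a=26
d=1 and a=2a₀=26 at k=8, so the next step gives (m, d) = (13, 8) again — its k=1 value — and the period has length 8.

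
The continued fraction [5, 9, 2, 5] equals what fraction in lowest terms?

531/104

Using pₖ = aₖpₖ₋₁ + pₖ₋₂ and qₖ = aₖqₖ₋₁ + qₖ₋₂:
  k=0: a=5, p=5, q=1
  k=1: a=9, p=46, q=9
  k=2: a=2, p=97, q=19
  k=3: a=5, p=531, q=104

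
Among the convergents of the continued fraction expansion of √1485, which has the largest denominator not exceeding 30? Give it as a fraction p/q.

1079/28

√1485 = [38; 1, 1, 6, 1, 1, 76, …] (period length 6).
Convergents:
  p_0/q_0 = 38/1
  p_1/q_1 = 39/1
  p_2/q_2 = 77/2
  p_3/q_3 = 501/13
  p_4/q_4 = 578/15
  p_5/q_5 = 1079/28
  p_6/q_6 = 82582/2143
q_5 = 28 ≤ 30 < 2143 = q_6, so the answer is 1079/28.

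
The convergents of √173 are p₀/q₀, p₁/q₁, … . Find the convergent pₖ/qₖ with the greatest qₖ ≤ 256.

1118/85

√173 = [13; 6, 1, 1, 6, 26, …] (period length 5).
Convergents:
  p_0/q_0 = 13/1
  p_1/q_1 = 79/6
  p_2/q_2 = 92/7
  p_3/q_3 = 171/13
  p_4/q_4 = 1118/85
  p_5/q_5 = 29239/2223
q_4 = 85 ≤ 256 < 2223 = q_5, so the answer is 1118/85.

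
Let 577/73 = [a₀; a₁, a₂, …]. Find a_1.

577 = 7·73 + 66   →  a_0 = 7
73 = 1·66 + 7   →  a_1 = 1

1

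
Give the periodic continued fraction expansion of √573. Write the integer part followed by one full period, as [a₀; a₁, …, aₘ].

[23; 1, 14, 1, 46]

a₀ = ⌊√573⌋ = 23.
With m₀=0, d₀=1 and mₖ₊₁ = dₖaₖ − mₖ, dₖ₊₁ = (n − mₖ₊₁²)/dₖ, aₖ₊₁ = ⌊(a₀+mₖ₊₁)/dₖ₊₁⌋:
  k=1: m=23, d=44, a=1
  k=2: m=21, d=3, a=14
  k=3: m=21, d=44, a=1
  k=4: m=23, d=1, a=46
d=1 and a=2a₀=46 at k=4, so the next step gives (m, d) = (23, 44) again — its k=1 value — and the period has length 4.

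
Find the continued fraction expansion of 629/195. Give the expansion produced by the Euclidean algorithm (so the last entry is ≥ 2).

629 = 3·195 + 44
195 = 4·44 + 19
44 = 2·19 + 6
19 = 3·6 + 1
6 = 6·1 + 0  (stop)
So 629/195 = [3; 4, 2, 3, 6].

[3; 4, 2, 3, 6]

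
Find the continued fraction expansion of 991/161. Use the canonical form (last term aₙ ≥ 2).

991 = 6*161 + 25
161 = 6*25 + 11
25 = 2*11 + 3
11 = 3*3 + 2
3 = 1*2 + 1
2 = 2*1 + 0  (stop)
So 991/161 = [6; 6, 2, 3, 1, 2].

[6; 6, 2, 3, 1, 2]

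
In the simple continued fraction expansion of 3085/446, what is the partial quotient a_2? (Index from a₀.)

11

3085 = 6·446 + 409   →  a_0 = 6
446 = 1·409 + 37   →  a_1 = 1
409 = 11·37 + 2   →  a_2 = 11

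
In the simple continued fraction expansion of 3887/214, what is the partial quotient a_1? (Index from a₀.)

3887 = 18·214 + 35   →  a_0 = 18
214 = 6·35 + 4   →  a_1 = 6

6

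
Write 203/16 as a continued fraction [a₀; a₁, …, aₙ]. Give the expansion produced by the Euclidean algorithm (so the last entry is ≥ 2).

203 = 12*16 + 11
16 = 1*11 + 5
11 = 2*5 + 1
5 = 5*1 + 0  (stop)
So 203/16 = [12; 1, 2, 5].

[12; 1, 2, 5]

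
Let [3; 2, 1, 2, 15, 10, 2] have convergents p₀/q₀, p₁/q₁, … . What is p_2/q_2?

10/3

Using pₖ = aₖpₖ₋₁ + pₖ₋₂, qₖ = aₖqₖ₋₁ + qₖ₋₂ (with p₋₁=1, p₋₂=0, q₋₁=0, q₋₂=1):
  k=0: a=3, p=3, q=1
  k=1: a=2, p=7, q=2
  k=2: a=1, p=10, q=3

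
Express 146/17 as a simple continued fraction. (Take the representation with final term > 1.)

146 = 8·17 + 10
17 = 1·10 + 7
10 = 1·7 + 3
7 = 2·3 + 1
3 = 3·1 + 0  (stop)
So 146/17 = [8; 1, 1, 2, 3].

[8; 1, 1, 2, 3]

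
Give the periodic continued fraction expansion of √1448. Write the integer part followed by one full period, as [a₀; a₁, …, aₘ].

a₀ = ⌊√1448⌋ = 38.
With m₀=0, d₀=1 and mₖ₊₁ = dₖaₖ − mₖ, dₖ₊₁ = (n − mₖ₊₁²)/dₖ, aₖ₊₁ = ⌊(a₀+mₖ₊₁)/dₖ₊₁⌋:
  k=1: m=38, d=4, a=19
  k=2: m=38, d=1, a=76
d=1 and a=2a₀=76 at k=2, so the next step gives (m, d) = (38, 4) again — its k=1 value — and the period has length 2.

[38; 19, 76]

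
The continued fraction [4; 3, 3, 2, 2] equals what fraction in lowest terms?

241/56

Using pₖ = aₖpₖ₋₁ + pₖ₋₂ and qₖ = aₖqₖ₋₁ + qₖ₋₂:
  k=0: a=4, p=4, q=1
  k=1: a=3, p=13, q=3
  k=2: a=3, p=43, q=10
  k=3: a=2, p=99, q=23
  k=4: a=2, p=241, q=56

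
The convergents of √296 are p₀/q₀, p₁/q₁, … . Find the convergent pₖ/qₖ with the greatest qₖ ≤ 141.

√296 = [17; 4, 1, 7, 1, 4, 34, …] (period length 6).
Convergents:
  p_0/q_0 = 17/1
  p_1/q_1 = 69/4
  p_2/q_2 = 86/5
  p_3/q_3 = 671/39
  p_4/q_4 = 757/44
  p_5/q_5 = 3699/215
q_4 = 44 ≤ 141 < 215 = q_5, so the answer is 757/44.

757/44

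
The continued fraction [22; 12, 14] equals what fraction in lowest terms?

3732/169

Fold from the inside: start with 14/1.
  12 + 1/14 = 169/14
  22 + 14/169 = 3732/169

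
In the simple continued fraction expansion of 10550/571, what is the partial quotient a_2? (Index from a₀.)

10

10550 = 18·571 + 272   →  a_0 = 18
571 = 2·272 + 27   →  a_1 = 2
272 = 10·27 + 2   →  a_2 = 10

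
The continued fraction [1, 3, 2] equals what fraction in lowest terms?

Fold from the inside: start with 2/1.
  3 + 1/2 = 7/2
  1 + 2/7 = 9/7

9/7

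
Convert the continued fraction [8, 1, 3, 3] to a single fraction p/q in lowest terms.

Using pₖ = aₖpₖ₋₁ + pₖ₋₂ and qₖ = aₖqₖ₋₁ + qₖ₋₂:
  k=0: a=8, p=8, q=1
  k=1: a=1, p=9, q=1
  k=2: a=3, p=35, q=4
  k=3: a=3, p=114, q=13

114/13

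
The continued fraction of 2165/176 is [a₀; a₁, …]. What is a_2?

2165 = 12·176 + 53   →  a_0 = 12
176 = 3·53 + 17   →  a_1 = 3
53 = 3·17 + 2   →  a_2 = 3

3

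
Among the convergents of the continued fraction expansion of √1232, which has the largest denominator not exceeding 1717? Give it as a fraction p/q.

24605/701

√1232 = [35; 10, 70, …] (period length 2).
Convergents:
  p_0/q_0 = 35/1
  p_1/q_1 = 351/10
  p_2/q_2 = 24605/701
  p_3/q_3 = 246401/7020
q_2 = 701 ≤ 1717 < 7020 = q_3, so the answer is 24605/701.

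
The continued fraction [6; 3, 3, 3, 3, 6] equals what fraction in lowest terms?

4330/687

Fold from the inside: start with 6/1.
  3 + 1/6 = 19/6
  3 + 6/19 = 63/19
  3 + 19/63 = 208/63
  3 + 63/208 = 687/208
  6 + 208/687 = 4330/687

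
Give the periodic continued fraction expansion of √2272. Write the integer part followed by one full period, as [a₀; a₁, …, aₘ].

a₀ = ⌊√2272⌋ = 47.
With m₀=0, d₀=1 and mₖ₊₁ = dₖaₖ − mₖ, dₖ₊₁ = (n − mₖ₊₁²)/dₖ, aₖ₊₁ = ⌊(a₀+mₖ₊₁)/dₖ₊₁⌋:
  k=1: m=47, d=63, a=1
  k=2: m=16, d=32, a=1
  k=3: m=16, d=63, a=1
  k=4: m=47, d=1, a=94
d=1 and a=2a₀=94 at k=4, so the next step gives (m, d) = (47, 63) again — its k=1 value — and the period has length 4.

[47; 1, 1, 1, 94]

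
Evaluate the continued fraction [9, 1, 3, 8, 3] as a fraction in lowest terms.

Using pₖ = aₖpₖ₋₁ + pₖ₋₂ and qₖ = aₖqₖ₋₁ + qₖ₋₂:
  k=0: a=9, p=9, q=1
  k=1: a=1, p=10, q=1
  k=2: a=3, p=39, q=4
  k=3: a=8, p=322, q=33
  k=4: a=3, p=1005, q=103

1005/103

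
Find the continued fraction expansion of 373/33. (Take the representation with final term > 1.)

[11; 3, 3, 3]

373 = 11×33 + 10
33 = 3×10 + 3
10 = 3×3 + 1
3 = 3×1 + 0  (stop)
So 373/33 = [11; 3, 3, 3].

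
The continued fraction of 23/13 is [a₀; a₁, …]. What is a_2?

23 = 1·13 + 10   →  a_0 = 1
13 = 1·10 + 3   →  a_1 = 1
10 = 3·3 + 1   →  a_2 = 3

3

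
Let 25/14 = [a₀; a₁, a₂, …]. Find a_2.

3

25 = 1·14 + 11   →  a_0 = 1
14 = 1·11 + 3   →  a_1 = 1
11 = 3·3 + 2   →  a_2 = 3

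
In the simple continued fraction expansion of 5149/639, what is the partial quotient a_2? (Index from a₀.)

3

5149 = 8·639 + 37   →  a_0 = 8
639 = 17·37 + 10   →  a_1 = 17
37 = 3·10 + 7   →  a_2 = 3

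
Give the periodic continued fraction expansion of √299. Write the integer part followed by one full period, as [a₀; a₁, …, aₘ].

[17; 3, 2, 3, 34]

a₀ = ⌊√299⌋ = 17.
With m₀=0, d₀=1 and mₖ₊₁ = dₖaₖ − mₖ, dₖ₊₁ = (n − mₖ₊₁²)/dₖ, aₖ₊₁ = ⌊(a₀+mₖ₊₁)/dₖ₊₁⌋:
  k=1: m=17, d=10, a=3
  k=2: m=13, d=13, a=2
  k=3: m=13, d=10, a=3
  k=4: m=17, d=1, a=34
d=1 and a=2a₀=34 at k=4, so the next step gives (m, d) = (17, 10) again — its k=1 value — and the period has length 4.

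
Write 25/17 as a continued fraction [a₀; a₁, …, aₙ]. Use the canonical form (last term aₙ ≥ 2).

25 = 1×17 + 8
17 = 2×8 + 1
8 = 8×1 + 0  (stop)
So 25/17 = [1; 2, 8].

[1; 2, 8]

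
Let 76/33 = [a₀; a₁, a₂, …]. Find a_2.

76 = 2·33 + 10   →  a_0 = 2
33 = 3·10 + 3   →  a_1 = 3
10 = 3·3 + 1   →  a_2 = 3

3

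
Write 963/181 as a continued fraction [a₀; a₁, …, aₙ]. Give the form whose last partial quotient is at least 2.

[5; 3, 8, 3, 2]

963 = 5×181 + 58
181 = 3×58 + 7
58 = 8×7 + 2
7 = 3×2 + 1
2 = 2×1 + 0  (stop)
So 963/181 = [5; 3, 8, 3, 2].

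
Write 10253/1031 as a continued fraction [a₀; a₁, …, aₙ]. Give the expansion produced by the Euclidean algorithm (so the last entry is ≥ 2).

10253 = 9*1031 + 974
1031 = 1*974 + 57
974 = 17*57 + 5
57 = 11*5 + 2
5 = 2*2 + 1
2 = 2*1 + 0  (stop)
So 10253/1031 = [9; 1, 17, 11, 2, 2].

[9; 1, 17, 11, 2, 2]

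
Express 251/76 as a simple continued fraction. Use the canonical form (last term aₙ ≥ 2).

251 = 3×76 + 23
76 = 3×23 + 7
23 = 3×7 + 2
7 = 3×2 + 1
2 = 2×1 + 0  (stop)
So 251/76 = [3; 3, 3, 3, 2].

[3; 3, 3, 3, 2]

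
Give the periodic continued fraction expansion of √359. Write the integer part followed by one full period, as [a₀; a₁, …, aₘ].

a₀ = ⌊√359⌋ = 18.
With m₀=0, d₀=1 and mₖ₊₁ = dₖaₖ − mₖ, dₖ₊₁ = (n − mₖ₊₁²)/dₖ, aₖ₊₁ = ⌊(a₀+mₖ₊₁)/dₖ₊₁⌋:
  k=1: m=18, d=35, a=1
  k=2: m=17, d=2, a=17
  k=3: m=17, d=35, a=1
  k=4: m=18, d=1, a=36
d=1 and a=2a₀=36 at k=4, so the next step gives (m, d) = (18, 35) again — its k=1 value — and the period has length 4.

[18; 1, 17, 1, 36]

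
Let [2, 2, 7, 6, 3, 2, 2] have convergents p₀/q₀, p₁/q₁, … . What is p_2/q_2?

Using pₖ = aₖpₖ₋₁ + pₖ₋₂, qₖ = aₖqₖ₋₁ + qₖ₋₂ (with p₋₁=1, p₋₂=0, q₋₁=0, q₋₂=1):
  k=0: a=2, p=2, q=1
  k=1: a=2, p=5, q=2
  k=2: a=7, p=37, q=15

37/15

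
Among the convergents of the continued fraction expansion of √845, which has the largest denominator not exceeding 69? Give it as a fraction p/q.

√845 = [29; 14, 1, 1, 14, 58, …] (period length 5).
Convergents:
  p_0/q_0 = 29/1
  p_1/q_1 = 407/14
  p_2/q_2 = 436/15
  p_3/q_3 = 843/29
  p_4/q_4 = 12238/421
q_3 = 29 ≤ 69 < 421 = q_4, so the answer is 843/29.

843/29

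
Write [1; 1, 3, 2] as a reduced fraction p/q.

16/9

Using pₖ = aₖpₖ₋₁ + pₖ₋₂ and qₖ = aₖqₖ₋₁ + qₖ₋₂:
  k=0: a=1, p=1, q=1
  k=1: a=1, p=2, q=1
  k=2: a=3, p=7, q=4
  k=3: a=2, p=16, q=9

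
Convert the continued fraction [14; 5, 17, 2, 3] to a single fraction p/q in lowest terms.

8760/617

Fold from the inside: start with 3/1.
  2 + 1/3 = 7/3
  17 + 3/7 = 122/7
  5 + 7/122 = 617/122
  14 + 122/617 = 8760/617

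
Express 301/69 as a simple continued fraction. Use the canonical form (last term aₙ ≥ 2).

[4; 2, 1, 3, 6]

301 = 4×69 + 25
69 = 2×25 + 19
25 = 1×19 + 6
19 = 3×6 + 1
6 = 6×1 + 0  (stop)
So 301/69 = [4; 2, 1, 3, 6].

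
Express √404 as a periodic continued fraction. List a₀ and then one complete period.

a₀ = ⌊√404⌋ = 20.
With m₀=0, d₀=1 and mₖ₊₁ = dₖaₖ − mₖ, dₖ₊₁ = (n − mₖ₊₁²)/dₖ, aₖ₊₁ = ⌊(a₀+mₖ₊₁)/dₖ₊₁⌋:
  k=1: m=20, d=4, a=10
  k=2: m=20, d=1, a=40
d=1 and a=2a₀=40 at k=2, so the next step gives (m, d) = (20, 4) again — its k=1 value — and the period has length 2.

[20; 10, 40]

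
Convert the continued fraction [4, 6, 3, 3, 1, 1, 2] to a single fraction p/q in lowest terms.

1547/372

Using pₖ = aₖpₖ₋₁ + pₖ₋₂ and qₖ = aₖqₖ₋₁ + qₖ₋₂:
  k=0: a=4, p=4, q=1
  k=1: a=6, p=25, q=6
  k=2: a=3, p=79, q=19
  k=3: a=3, p=262, q=63
  k=4: a=1, p=341, q=82
  k=5: a=1, p=603, q=145
  k=6: a=2, p=1547, q=372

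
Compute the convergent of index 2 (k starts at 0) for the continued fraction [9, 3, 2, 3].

Using pₖ = aₖpₖ₋₁ + pₖ₋₂, qₖ = aₖqₖ₋₁ + qₖ₋₂ (with p₋₁=1, p₋₂=0, q₋₁=0, q₋₂=1):
  k=0: a=9, p=9, q=1
  k=1: a=3, p=28, q=3
  k=2: a=2, p=65, q=7

65/7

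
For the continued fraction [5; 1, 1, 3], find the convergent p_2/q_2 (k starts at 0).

11/2

Using pₖ = aₖpₖ₋₁ + pₖ₋₂, qₖ = aₖqₖ₋₁ + qₖ₋₂ (with p₋₁=1, p₋₂=0, q₋₁=0, q₋₂=1):
  k=0: a=5, p=5, q=1
  k=1: a=1, p=6, q=1
  k=2: a=1, p=11, q=2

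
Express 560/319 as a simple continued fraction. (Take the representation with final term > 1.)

560 = 1*319 + 241
319 = 1*241 + 78
241 = 3*78 + 7
78 = 11*7 + 1
7 = 7*1 + 0  (stop)
So 560/319 = [1; 1, 3, 11, 7].

[1; 1, 3, 11, 7]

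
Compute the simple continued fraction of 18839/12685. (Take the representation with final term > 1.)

[1; 2, 16, 3, 11, 11]

18839 = 1·12685 + 6154
12685 = 2·6154 + 377
6154 = 16·377 + 122
377 = 3·122 + 11
122 = 11·11 + 1
11 = 11·1 + 0  (stop)
So 18839/12685 = [1; 2, 16, 3, 11, 11].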